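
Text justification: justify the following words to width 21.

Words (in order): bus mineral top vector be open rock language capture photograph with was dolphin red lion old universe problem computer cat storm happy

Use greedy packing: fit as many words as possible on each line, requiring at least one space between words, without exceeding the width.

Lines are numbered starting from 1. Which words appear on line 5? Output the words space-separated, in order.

Answer: dolphin red lion old

Derivation:
Line 1: ['bus', 'mineral', 'top'] (min_width=15, slack=6)
Line 2: ['vector', 'be', 'open', 'rock'] (min_width=19, slack=2)
Line 3: ['language', 'capture'] (min_width=16, slack=5)
Line 4: ['photograph', 'with', 'was'] (min_width=19, slack=2)
Line 5: ['dolphin', 'red', 'lion', 'old'] (min_width=20, slack=1)
Line 6: ['universe', 'problem'] (min_width=16, slack=5)
Line 7: ['computer', 'cat', 'storm'] (min_width=18, slack=3)
Line 8: ['happy'] (min_width=5, slack=16)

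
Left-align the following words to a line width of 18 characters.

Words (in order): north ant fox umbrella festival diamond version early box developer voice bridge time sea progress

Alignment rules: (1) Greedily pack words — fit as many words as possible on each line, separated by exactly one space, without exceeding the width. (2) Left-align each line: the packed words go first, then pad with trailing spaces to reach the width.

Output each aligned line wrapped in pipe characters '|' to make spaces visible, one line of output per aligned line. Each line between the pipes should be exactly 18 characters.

Answer: |north ant fox     |
|umbrella festival |
|diamond version   |
|early box         |
|developer voice   |
|bridge time sea   |
|progress          |

Derivation:
Line 1: ['north', 'ant', 'fox'] (min_width=13, slack=5)
Line 2: ['umbrella', 'festival'] (min_width=17, slack=1)
Line 3: ['diamond', 'version'] (min_width=15, slack=3)
Line 4: ['early', 'box'] (min_width=9, slack=9)
Line 5: ['developer', 'voice'] (min_width=15, slack=3)
Line 6: ['bridge', 'time', 'sea'] (min_width=15, slack=3)
Line 7: ['progress'] (min_width=8, slack=10)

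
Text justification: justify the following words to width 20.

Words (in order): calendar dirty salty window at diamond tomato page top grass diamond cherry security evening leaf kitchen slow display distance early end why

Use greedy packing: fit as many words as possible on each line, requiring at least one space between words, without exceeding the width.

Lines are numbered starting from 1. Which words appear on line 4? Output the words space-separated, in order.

Answer: grass diamond cherry

Derivation:
Line 1: ['calendar', 'dirty', 'salty'] (min_width=20, slack=0)
Line 2: ['window', 'at', 'diamond'] (min_width=17, slack=3)
Line 3: ['tomato', 'page', 'top'] (min_width=15, slack=5)
Line 4: ['grass', 'diamond', 'cherry'] (min_width=20, slack=0)
Line 5: ['security', 'evening'] (min_width=16, slack=4)
Line 6: ['leaf', 'kitchen', 'slow'] (min_width=17, slack=3)
Line 7: ['display', 'distance'] (min_width=16, slack=4)
Line 8: ['early', 'end', 'why'] (min_width=13, slack=7)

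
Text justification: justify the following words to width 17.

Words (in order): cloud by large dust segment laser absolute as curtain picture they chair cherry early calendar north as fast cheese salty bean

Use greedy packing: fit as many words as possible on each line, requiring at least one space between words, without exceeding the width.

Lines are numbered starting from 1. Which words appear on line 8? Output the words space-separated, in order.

Answer: cheese salty bean

Derivation:
Line 1: ['cloud', 'by', 'large'] (min_width=14, slack=3)
Line 2: ['dust', 'segment'] (min_width=12, slack=5)
Line 3: ['laser', 'absolute', 'as'] (min_width=17, slack=0)
Line 4: ['curtain', 'picture'] (min_width=15, slack=2)
Line 5: ['they', 'chair', 'cherry'] (min_width=17, slack=0)
Line 6: ['early', 'calendar'] (min_width=14, slack=3)
Line 7: ['north', 'as', 'fast'] (min_width=13, slack=4)
Line 8: ['cheese', 'salty', 'bean'] (min_width=17, slack=0)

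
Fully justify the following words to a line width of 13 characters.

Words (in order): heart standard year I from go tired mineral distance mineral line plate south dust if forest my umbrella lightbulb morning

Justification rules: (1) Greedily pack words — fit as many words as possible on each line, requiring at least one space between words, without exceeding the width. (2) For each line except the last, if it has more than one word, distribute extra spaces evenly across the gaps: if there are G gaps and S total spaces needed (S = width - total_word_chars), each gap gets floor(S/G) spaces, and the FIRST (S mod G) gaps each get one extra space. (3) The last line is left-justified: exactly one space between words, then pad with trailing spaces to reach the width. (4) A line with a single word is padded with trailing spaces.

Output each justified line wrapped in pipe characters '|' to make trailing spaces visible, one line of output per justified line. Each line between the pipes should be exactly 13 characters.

Line 1: ['heart'] (min_width=5, slack=8)
Line 2: ['standard', 'year'] (min_width=13, slack=0)
Line 3: ['I', 'from', 'go'] (min_width=9, slack=4)
Line 4: ['tired', 'mineral'] (min_width=13, slack=0)
Line 5: ['distance'] (min_width=8, slack=5)
Line 6: ['mineral', 'line'] (min_width=12, slack=1)
Line 7: ['plate', 'south'] (min_width=11, slack=2)
Line 8: ['dust', 'if'] (min_width=7, slack=6)
Line 9: ['forest', 'my'] (min_width=9, slack=4)
Line 10: ['umbrella'] (min_width=8, slack=5)
Line 11: ['lightbulb'] (min_width=9, slack=4)
Line 12: ['morning'] (min_width=7, slack=6)

Answer: |heart        |
|standard year|
|I   from   go|
|tired mineral|
|distance     |
|mineral  line|
|plate   south|
|dust       if|
|forest     my|
|umbrella     |
|lightbulb    |
|morning      |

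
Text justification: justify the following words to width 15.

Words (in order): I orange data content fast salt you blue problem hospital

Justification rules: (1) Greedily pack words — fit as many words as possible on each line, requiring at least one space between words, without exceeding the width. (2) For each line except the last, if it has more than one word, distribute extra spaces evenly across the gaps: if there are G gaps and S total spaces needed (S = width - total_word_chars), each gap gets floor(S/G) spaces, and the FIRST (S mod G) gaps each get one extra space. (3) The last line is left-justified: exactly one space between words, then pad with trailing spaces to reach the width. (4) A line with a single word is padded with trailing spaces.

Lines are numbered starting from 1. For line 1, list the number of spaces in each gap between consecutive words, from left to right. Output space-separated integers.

Answer: 2 2

Derivation:
Line 1: ['I', 'orange', 'data'] (min_width=13, slack=2)
Line 2: ['content', 'fast'] (min_width=12, slack=3)
Line 3: ['salt', 'you', 'blue'] (min_width=13, slack=2)
Line 4: ['problem'] (min_width=7, slack=8)
Line 5: ['hospital'] (min_width=8, slack=7)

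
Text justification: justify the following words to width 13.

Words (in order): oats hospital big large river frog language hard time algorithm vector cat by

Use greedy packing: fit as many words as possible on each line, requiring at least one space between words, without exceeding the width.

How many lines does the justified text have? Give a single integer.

Line 1: ['oats', 'hospital'] (min_width=13, slack=0)
Line 2: ['big', 'large'] (min_width=9, slack=4)
Line 3: ['river', 'frog'] (min_width=10, slack=3)
Line 4: ['language', 'hard'] (min_width=13, slack=0)
Line 5: ['time'] (min_width=4, slack=9)
Line 6: ['algorithm'] (min_width=9, slack=4)
Line 7: ['vector', 'cat', 'by'] (min_width=13, slack=0)
Total lines: 7

Answer: 7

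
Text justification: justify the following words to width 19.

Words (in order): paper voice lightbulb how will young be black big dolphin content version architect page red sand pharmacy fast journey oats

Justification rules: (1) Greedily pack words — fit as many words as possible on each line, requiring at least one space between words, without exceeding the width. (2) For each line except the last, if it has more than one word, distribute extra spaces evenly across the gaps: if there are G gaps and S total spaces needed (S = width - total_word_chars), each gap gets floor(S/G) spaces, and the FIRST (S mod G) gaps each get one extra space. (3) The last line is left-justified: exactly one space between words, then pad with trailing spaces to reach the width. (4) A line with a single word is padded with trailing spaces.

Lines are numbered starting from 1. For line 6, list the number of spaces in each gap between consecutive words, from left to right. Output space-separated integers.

Answer: 4 4

Derivation:
Line 1: ['paper', 'voice'] (min_width=11, slack=8)
Line 2: ['lightbulb', 'how', 'will'] (min_width=18, slack=1)
Line 3: ['young', 'be', 'black', 'big'] (min_width=18, slack=1)
Line 4: ['dolphin', 'content'] (min_width=15, slack=4)
Line 5: ['version', 'architect'] (min_width=17, slack=2)
Line 6: ['page', 'red', 'sand'] (min_width=13, slack=6)
Line 7: ['pharmacy', 'fast'] (min_width=13, slack=6)
Line 8: ['journey', 'oats'] (min_width=12, slack=7)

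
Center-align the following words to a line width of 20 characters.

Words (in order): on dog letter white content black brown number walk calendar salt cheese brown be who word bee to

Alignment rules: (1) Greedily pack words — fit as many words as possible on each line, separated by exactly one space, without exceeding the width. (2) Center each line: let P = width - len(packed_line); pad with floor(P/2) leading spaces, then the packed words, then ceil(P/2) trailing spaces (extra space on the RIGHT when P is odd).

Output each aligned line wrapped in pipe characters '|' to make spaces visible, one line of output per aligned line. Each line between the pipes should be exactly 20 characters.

Line 1: ['on', 'dog', 'letter', 'white'] (min_width=19, slack=1)
Line 2: ['content', 'black', 'brown'] (min_width=19, slack=1)
Line 3: ['number', 'walk', 'calendar'] (min_width=20, slack=0)
Line 4: ['salt', 'cheese', 'brown', 'be'] (min_width=20, slack=0)
Line 5: ['who', 'word', 'bee', 'to'] (min_width=15, slack=5)

Answer: |on dog letter white |
|content black brown |
|number walk calendar|
|salt cheese brown be|
|  who word bee to   |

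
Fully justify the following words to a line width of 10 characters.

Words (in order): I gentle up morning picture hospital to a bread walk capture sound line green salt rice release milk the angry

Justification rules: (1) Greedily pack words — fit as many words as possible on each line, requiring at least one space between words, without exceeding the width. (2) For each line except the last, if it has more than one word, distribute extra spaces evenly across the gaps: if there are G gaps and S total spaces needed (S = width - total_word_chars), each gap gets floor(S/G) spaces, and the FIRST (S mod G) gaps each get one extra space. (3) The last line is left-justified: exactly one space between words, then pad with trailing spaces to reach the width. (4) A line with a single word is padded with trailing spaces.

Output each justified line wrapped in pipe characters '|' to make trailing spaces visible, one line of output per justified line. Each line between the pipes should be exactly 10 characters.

Answer: |I   gentle|
|up morning|
|picture   |
|hospital  |
|to a bread|
|walk      |
|capture   |
|sound line|
|green salt|
|rice      |
|release   |
|milk   the|
|angry     |

Derivation:
Line 1: ['I', 'gentle'] (min_width=8, slack=2)
Line 2: ['up', 'morning'] (min_width=10, slack=0)
Line 3: ['picture'] (min_width=7, slack=3)
Line 4: ['hospital'] (min_width=8, slack=2)
Line 5: ['to', 'a', 'bread'] (min_width=10, slack=0)
Line 6: ['walk'] (min_width=4, slack=6)
Line 7: ['capture'] (min_width=7, slack=3)
Line 8: ['sound', 'line'] (min_width=10, slack=0)
Line 9: ['green', 'salt'] (min_width=10, slack=0)
Line 10: ['rice'] (min_width=4, slack=6)
Line 11: ['release'] (min_width=7, slack=3)
Line 12: ['milk', 'the'] (min_width=8, slack=2)
Line 13: ['angry'] (min_width=5, slack=5)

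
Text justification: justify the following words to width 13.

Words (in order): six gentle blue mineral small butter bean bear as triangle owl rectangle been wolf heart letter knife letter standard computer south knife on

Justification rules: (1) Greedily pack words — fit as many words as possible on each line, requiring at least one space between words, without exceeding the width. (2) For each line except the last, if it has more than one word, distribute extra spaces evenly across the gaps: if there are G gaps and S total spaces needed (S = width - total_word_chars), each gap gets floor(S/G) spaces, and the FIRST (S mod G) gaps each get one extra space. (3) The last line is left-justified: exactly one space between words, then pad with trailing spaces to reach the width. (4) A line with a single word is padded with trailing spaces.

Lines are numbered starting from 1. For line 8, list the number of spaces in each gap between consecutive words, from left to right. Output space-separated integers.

Answer: 2

Derivation:
Line 1: ['six', 'gentle'] (min_width=10, slack=3)
Line 2: ['blue', 'mineral'] (min_width=12, slack=1)
Line 3: ['small', 'butter'] (min_width=12, slack=1)
Line 4: ['bean', 'bear', 'as'] (min_width=12, slack=1)
Line 5: ['triangle', 'owl'] (min_width=12, slack=1)
Line 6: ['rectangle'] (min_width=9, slack=4)
Line 7: ['been', 'wolf'] (min_width=9, slack=4)
Line 8: ['heart', 'letter'] (min_width=12, slack=1)
Line 9: ['knife', 'letter'] (min_width=12, slack=1)
Line 10: ['standard'] (min_width=8, slack=5)
Line 11: ['computer'] (min_width=8, slack=5)
Line 12: ['south', 'knife'] (min_width=11, slack=2)
Line 13: ['on'] (min_width=2, slack=11)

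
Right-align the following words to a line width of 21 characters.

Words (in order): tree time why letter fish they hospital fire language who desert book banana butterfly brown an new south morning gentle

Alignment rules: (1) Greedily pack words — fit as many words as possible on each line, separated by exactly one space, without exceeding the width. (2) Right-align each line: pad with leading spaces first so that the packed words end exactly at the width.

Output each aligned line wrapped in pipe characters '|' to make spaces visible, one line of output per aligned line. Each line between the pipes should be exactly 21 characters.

Line 1: ['tree', 'time', 'why', 'letter'] (min_width=20, slack=1)
Line 2: ['fish', 'they', 'hospital'] (min_width=18, slack=3)
Line 3: ['fire', 'language', 'who'] (min_width=17, slack=4)
Line 4: ['desert', 'book', 'banana'] (min_width=18, slack=3)
Line 5: ['butterfly', 'brown', 'an'] (min_width=18, slack=3)
Line 6: ['new', 'south', 'morning'] (min_width=17, slack=4)
Line 7: ['gentle'] (min_width=6, slack=15)

Answer: | tree time why letter|
|   fish they hospital|
|    fire language who|
|   desert book banana|
|   butterfly brown an|
|    new south morning|
|               gentle|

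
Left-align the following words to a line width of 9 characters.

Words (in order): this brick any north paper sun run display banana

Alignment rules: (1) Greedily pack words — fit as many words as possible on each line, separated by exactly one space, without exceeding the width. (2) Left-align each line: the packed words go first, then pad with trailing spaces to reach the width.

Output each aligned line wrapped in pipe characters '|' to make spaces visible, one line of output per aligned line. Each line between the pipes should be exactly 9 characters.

Line 1: ['this'] (min_width=4, slack=5)
Line 2: ['brick', 'any'] (min_width=9, slack=0)
Line 3: ['north'] (min_width=5, slack=4)
Line 4: ['paper', 'sun'] (min_width=9, slack=0)
Line 5: ['run'] (min_width=3, slack=6)
Line 6: ['display'] (min_width=7, slack=2)
Line 7: ['banana'] (min_width=6, slack=3)

Answer: |this     |
|brick any|
|north    |
|paper sun|
|run      |
|display  |
|banana   |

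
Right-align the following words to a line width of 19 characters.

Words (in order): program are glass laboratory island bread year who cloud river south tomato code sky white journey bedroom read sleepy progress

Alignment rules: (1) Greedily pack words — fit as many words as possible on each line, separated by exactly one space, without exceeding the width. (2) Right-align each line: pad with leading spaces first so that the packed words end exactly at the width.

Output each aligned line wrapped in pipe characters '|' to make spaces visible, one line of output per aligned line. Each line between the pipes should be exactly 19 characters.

Answer: |  program are glass|
|  laboratory island|
|     bread year who|
|  cloud river south|
|    tomato code sky|
|      white journey|
|bedroom read sleepy|
|           progress|

Derivation:
Line 1: ['program', 'are', 'glass'] (min_width=17, slack=2)
Line 2: ['laboratory', 'island'] (min_width=17, slack=2)
Line 3: ['bread', 'year', 'who'] (min_width=14, slack=5)
Line 4: ['cloud', 'river', 'south'] (min_width=17, slack=2)
Line 5: ['tomato', 'code', 'sky'] (min_width=15, slack=4)
Line 6: ['white', 'journey'] (min_width=13, slack=6)
Line 7: ['bedroom', 'read', 'sleepy'] (min_width=19, slack=0)
Line 8: ['progress'] (min_width=8, slack=11)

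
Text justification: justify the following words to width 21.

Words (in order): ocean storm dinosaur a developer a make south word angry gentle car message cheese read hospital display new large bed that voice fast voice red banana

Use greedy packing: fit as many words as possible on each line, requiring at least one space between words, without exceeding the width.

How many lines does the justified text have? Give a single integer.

Answer: 8

Derivation:
Line 1: ['ocean', 'storm', 'dinosaur'] (min_width=20, slack=1)
Line 2: ['a', 'developer', 'a', 'make'] (min_width=18, slack=3)
Line 3: ['south', 'word', 'angry'] (min_width=16, slack=5)
Line 4: ['gentle', 'car', 'message'] (min_width=18, slack=3)
Line 5: ['cheese', 'read', 'hospital'] (min_width=20, slack=1)
Line 6: ['display', 'new', 'large', 'bed'] (min_width=21, slack=0)
Line 7: ['that', 'voice', 'fast', 'voice'] (min_width=21, slack=0)
Line 8: ['red', 'banana'] (min_width=10, slack=11)
Total lines: 8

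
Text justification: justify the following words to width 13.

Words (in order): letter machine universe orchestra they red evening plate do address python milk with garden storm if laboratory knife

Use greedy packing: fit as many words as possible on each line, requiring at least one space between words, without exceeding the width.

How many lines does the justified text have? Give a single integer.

Answer: 12

Derivation:
Line 1: ['letter'] (min_width=6, slack=7)
Line 2: ['machine'] (min_width=7, slack=6)
Line 3: ['universe'] (min_width=8, slack=5)
Line 4: ['orchestra'] (min_width=9, slack=4)
Line 5: ['they', 'red'] (min_width=8, slack=5)
Line 6: ['evening', 'plate'] (min_width=13, slack=0)
Line 7: ['do', 'address'] (min_width=10, slack=3)
Line 8: ['python', 'milk'] (min_width=11, slack=2)
Line 9: ['with', 'garden'] (min_width=11, slack=2)
Line 10: ['storm', 'if'] (min_width=8, slack=5)
Line 11: ['laboratory'] (min_width=10, slack=3)
Line 12: ['knife'] (min_width=5, slack=8)
Total lines: 12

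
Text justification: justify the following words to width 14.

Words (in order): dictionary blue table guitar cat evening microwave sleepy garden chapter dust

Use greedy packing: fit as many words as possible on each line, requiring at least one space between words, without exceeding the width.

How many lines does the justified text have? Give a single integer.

Answer: 7

Derivation:
Line 1: ['dictionary'] (min_width=10, slack=4)
Line 2: ['blue', 'table'] (min_width=10, slack=4)
Line 3: ['guitar', 'cat'] (min_width=10, slack=4)
Line 4: ['evening'] (min_width=7, slack=7)
Line 5: ['microwave'] (min_width=9, slack=5)
Line 6: ['sleepy', 'garden'] (min_width=13, slack=1)
Line 7: ['chapter', 'dust'] (min_width=12, slack=2)
Total lines: 7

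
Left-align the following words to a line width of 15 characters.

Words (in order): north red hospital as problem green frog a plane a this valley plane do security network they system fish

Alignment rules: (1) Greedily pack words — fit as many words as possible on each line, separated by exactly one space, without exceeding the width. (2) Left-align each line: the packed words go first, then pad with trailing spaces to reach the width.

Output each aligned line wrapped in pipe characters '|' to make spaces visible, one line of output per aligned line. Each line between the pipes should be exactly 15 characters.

Line 1: ['north', 'red'] (min_width=9, slack=6)
Line 2: ['hospital', 'as'] (min_width=11, slack=4)
Line 3: ['problem', 'green'] (min_width=13, slack=2)
Line 4: ['frog', 'a', 'plane', 'a'] (min_width=14, slack=1)
Line 5: ['this', 'valley'] (min_width=11, slack=4)
Line 6: ['plane', 'do'] (min_width=8, slack=7)
Line 7: ['security'] (min_width=8, slack=7)
Line 8: ['network', 'they'] (min_width=12, slack=3)
Line 9: ['system', 'fish'] (min_width=11, slack=4)

Answer: |north red      |
|hospital as    |
|problem green  |
|frog a plane a |
|this valley    |
|plane do       |
|security       |
|network they   |
|system fish    |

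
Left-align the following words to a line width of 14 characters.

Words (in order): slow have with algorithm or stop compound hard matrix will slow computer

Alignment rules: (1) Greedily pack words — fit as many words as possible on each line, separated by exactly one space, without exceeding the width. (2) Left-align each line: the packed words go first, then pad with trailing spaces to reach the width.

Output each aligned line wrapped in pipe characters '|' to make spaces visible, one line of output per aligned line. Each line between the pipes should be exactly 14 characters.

Answer: |slow have with|
|algorithm or  |
|stop compound |
|hard matrix   |
|will slow     |
|computer      |

Derivation:
Line 1: ['slow', 'have', 'with'] (min_width=14, slack=0)
Line 2: ['algorithm', 'or'] (min_width=12, slack=2)
Line 3: ['stop', 'compound'] (min_width=13, slack=1)
Line 4: ['hard', 'matrix'] (min_width=11, slack=3)
Line 5: ['will', 'slow'] (min_width=9, slack=5)
Line 6: ['computer'] (min_width=8, slack=6)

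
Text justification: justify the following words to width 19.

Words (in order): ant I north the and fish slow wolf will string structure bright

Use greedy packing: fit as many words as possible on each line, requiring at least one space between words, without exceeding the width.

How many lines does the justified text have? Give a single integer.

Line 1: ['ant', 'I', 'north', 'the', 'and'] (min_width=19, slack=0)
Line 2: ['fish', 'slow', 'wolf', 'will'] (min_width=19, slack=0)
Line 3: ['string', 'structure'] (min_width=16, slack=3)
Line 4: ['bright'] (min_width=6, slack=13)
Total lines: 4

Answer: 4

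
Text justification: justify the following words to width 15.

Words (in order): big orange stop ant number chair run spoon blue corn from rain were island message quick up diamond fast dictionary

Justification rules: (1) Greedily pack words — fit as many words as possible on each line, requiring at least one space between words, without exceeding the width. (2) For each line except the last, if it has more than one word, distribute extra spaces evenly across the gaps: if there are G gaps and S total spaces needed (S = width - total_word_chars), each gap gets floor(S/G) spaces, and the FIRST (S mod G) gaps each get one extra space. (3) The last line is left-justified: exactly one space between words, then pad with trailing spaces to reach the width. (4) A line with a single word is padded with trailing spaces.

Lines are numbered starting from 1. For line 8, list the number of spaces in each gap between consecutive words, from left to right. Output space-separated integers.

Answer: 4

Derivation:
Line 1: ['big', 'orange', 'stop'] (min_width=15, slack=0)
Line 2: ['ant', 'number'] (min_width=10, slack=5)
Line 3: ['chair', 'run', 'spoon'] (min_width=15, slack=0)
Line 4: ['blue', 'corn', 'from'] (min_width=14, slack=1)
Line 5: ['rain', 'were'] (min_width=9, slack=6)
Line 6: ['island', 'message'] (min_width=14, slack=1)
Line 7: ['quick', 'up'] (min_width=8, slack=7)
Line 8: ['diamond', 'fast'] (min_width=12, slack=3)
Line 9: ['dictionary'] (min_width=10, slack=5)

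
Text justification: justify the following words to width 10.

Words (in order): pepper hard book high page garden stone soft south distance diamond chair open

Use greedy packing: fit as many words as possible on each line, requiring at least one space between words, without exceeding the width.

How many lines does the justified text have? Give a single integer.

Line 1: ['pepper'] (min_width=6, slack=4)
Line 2: ['hard', 'book'] (min_width=9, slack=1)
Line 3: ['high', 'page'] (min_width=9, slack=1)
Line 4: ['garden'] (min_width=6, slack=4)
Line 5: ['stone', 'soft'] (min_width=10, slack=0)
Line 6: ['south'] (min_width=5, slack=5)
Line 7: ['distance'] (min_width=8, slack=2)
Line 8: ['diamond'] (min_width=7, slack=3)
Line 9: ['chair', 'open'] (min_width=10, slack=0)
Total lines: 9

Answer: 9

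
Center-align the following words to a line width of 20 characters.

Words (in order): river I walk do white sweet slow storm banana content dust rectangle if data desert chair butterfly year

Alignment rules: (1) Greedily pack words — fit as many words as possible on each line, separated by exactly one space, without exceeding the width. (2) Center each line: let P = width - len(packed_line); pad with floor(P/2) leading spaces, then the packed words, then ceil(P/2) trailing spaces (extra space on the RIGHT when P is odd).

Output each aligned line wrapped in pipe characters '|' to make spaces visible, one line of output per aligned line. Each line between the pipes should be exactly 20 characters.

Answer: |  river I walk do   |
|  white sweet slow  |
|storm banana content|
| dust rectangle if  |
| data desert chair  |
|   butterfly year   |

Derivation:
Line 1: ['river', 'I', 'walk', 'do'] (min_width=15, slack=5)
Line 2: ['white', 'sweet', 'slow'] (min_width=16, slack=4)
Line 3: ['storm', 'banana', 'content'] (min_width=20, slack=0)
Line 4: ['dust', 'rectangle', 'if'] (min_width=17, slack=3)
Line 5: ['data', 'desert', 'chair'] (min_width=17, slack=3)
Line 6: ['butterfly', 'year'] (min_width=14, slack=6)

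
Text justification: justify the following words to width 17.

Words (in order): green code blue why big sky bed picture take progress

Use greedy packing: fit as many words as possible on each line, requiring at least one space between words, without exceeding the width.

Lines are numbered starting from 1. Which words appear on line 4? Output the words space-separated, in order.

Line 1: ['green', 'code', 'blue'] (min_width=15, slack=2)
Line 2: ['why', 'big', 'sky', 'bed'] (min_width=15, slack=2)
Line 3: ['picture', 'take'] (min_width=12, slack=5)
Line 4: ['progress'] (min_width=8, slack=9)

Answer: progress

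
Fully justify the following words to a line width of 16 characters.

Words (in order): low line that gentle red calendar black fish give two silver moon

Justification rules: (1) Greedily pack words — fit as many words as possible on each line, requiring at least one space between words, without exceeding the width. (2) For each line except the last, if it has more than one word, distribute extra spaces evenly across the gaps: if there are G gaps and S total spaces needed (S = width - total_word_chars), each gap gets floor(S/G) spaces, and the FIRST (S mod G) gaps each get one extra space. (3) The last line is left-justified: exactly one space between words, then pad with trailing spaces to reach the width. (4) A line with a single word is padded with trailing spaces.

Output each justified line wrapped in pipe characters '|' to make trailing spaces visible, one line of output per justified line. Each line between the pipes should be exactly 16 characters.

Line 1: ['low', 'line', 'that'] (min_width=13, slack=3)
Line 2: ['gentle', 'red'] (min_width=10, slack=6)
Line 3: ['calendar', 'black'] (min_width=14, slack=2)
Line 4: ['fish', 'give', 'two'] (min_width=13, slack=3)
Line 5: ['silver', 'moon'] (min_width=11, slack=5)

Answer: |low   line  that|
|gentle       red|
|calendar   black|
|fish   give  two|
|silver moon     |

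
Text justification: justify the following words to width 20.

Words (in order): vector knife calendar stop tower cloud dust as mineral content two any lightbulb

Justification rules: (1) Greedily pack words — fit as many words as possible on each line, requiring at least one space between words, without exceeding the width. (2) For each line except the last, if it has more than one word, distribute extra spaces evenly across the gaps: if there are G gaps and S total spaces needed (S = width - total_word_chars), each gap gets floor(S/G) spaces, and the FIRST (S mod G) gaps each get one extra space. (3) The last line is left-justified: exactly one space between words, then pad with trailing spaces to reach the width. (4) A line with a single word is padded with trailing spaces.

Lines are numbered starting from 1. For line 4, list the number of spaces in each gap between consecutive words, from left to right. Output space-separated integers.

Line 1: ['vector', 'knife'] (min_width=12, slack=8)
Line 2: ['calendar', 'stop', 'tower'] (min_width=19, slack=1)
Line 3: ['cloud', 'dust', 'as'] (min_width=13, slack=7)
Line 4: ['mineral', 'content', 'two'] (min_width=19, slack=1)
Line 5: ['any', 'lightbulb'] (min_width=13, slack=7)

Answer: 2 1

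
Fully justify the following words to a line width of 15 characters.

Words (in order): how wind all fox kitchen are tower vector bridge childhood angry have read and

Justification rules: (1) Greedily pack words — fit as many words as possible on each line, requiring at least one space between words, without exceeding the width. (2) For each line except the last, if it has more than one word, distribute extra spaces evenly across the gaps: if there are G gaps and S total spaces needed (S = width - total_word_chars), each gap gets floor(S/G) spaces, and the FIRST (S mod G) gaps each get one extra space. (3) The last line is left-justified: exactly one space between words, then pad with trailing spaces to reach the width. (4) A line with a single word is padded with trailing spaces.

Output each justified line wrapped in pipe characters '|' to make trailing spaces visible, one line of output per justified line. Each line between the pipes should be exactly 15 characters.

Answer: |how   wind  all|
|fox kitchen are|
|tower    vector|
|bridge         |
|childhood angry|
|have read and  |

Derivation:
Line 1: ['how', 'wind', 'all'] (min_width=12, slack=3)
Line 2: ['fox', 'kitchen', 'are'] (min_width=15, slack=0)
Line 3: ['tower', 'vector'] (min_width=12, slack=3)
Line 4: ['bridge'] (min_width=6, slack=9)
Line 5: ['childhood', 'angry'] (min_width=15, slack=0)
Line 6: ['have', 'read', 'and'] (min_width=13, slack=2)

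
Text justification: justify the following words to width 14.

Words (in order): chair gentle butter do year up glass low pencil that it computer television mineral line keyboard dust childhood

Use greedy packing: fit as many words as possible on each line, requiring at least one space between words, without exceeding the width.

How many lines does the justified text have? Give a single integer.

Answer: 9

Derivation:
Line 1: ['chair', 'gentle'] (min_width=12, slack=2)
Line 2: ['butter', 'do', 'year'] (min_width=14, slack=0)
Line 3: ['up', 'glass', 'low'] (min_width=12, slack=2)
Line 4: ['pencil', 'that', 'it'] (min_width=14, slack=0)
Line 5: ['computer'] (min_width=8, slack=6)
Line 6: ['television'] (min_width=10, slack=4)
Line 7: ['mineral', 'line'] (min_width=12, slack=2)
Line 8: ['keyboard', 'dust'] (min_width=13, slack=1)
Line 9: ['childhood'] (min_width=9, slack=5)
Total lines: 9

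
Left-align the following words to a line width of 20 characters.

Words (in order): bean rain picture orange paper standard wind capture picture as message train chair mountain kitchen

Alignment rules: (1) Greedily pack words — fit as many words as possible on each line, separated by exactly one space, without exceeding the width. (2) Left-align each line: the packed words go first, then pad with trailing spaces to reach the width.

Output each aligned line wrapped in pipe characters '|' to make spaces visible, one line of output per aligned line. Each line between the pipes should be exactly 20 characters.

Line 1: ['bean', 'rain', 'picture'] (min_width=17, slack=3)
Line 2: ['orange', 'paper'] (min_width=12, slack=8)
Line 3: ['standard', 'wind'] (min_width=13, slack=7)
Line 4: ['capture', 'picture', 'as'] (min_width=18, slack=2)
Line 5: ['message', 'train', 'chair'] (min_width=19, slack=1)
Line 6: ['mountain', 'kitchen'] (min_width=16, slack=4)

Answer: |bean rain picture   |
|orange paper        |
|standard wind       |
|capture picture as  |
|message train chair |
|mountain kitchen    |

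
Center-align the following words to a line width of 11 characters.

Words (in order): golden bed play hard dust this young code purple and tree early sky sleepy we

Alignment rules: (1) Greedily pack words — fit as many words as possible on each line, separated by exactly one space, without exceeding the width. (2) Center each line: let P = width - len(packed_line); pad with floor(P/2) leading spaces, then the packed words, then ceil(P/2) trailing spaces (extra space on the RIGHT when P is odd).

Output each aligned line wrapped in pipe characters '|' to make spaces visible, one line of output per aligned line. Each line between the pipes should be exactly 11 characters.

Line 1: ['golden', 'bed'] (min_width=10, slack=1)
Line 2: ['play', 'hard'] (min_width=9, slack=2)
Line 3: ['dust', 'this'] (min_width=9, slack=2)
Line 4: ['young', 'code'] (min_width=10, slack=1)
Line 5: ['purple', 'and'] (min_width=10, slack=1)
Line 6: ['tree', 'early'] (min_width=10, slack=1)
Line 7: ['sky', 'sleepy'] (min_width=10, slack=1)
Line 8: ['we'] (min_width=2, slack=9)

Answer: |golden bed |
| play hard |
| dust this |
|young code |
|purple and |
|tree early |
|sky sleepy |
|    we     |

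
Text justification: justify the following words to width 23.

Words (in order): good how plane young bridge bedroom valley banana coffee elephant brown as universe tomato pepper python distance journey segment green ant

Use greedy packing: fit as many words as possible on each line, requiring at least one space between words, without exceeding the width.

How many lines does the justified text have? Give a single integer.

Line 1: ['good', 'how', 'plane', 'young'] (min_width=20, slack=3)
Line 2: ['bridge', 'bedroom', 'valley'] (min_width=21, slack=2)
Line 3: ['banana', 'coffee', 'elephant'] (min_width=22, slack=1)
Line 4: ['brown', 'as', 'universe'] (min_width=17, slack=6)
Line 5: ['tomato', 'pepper', 'python'] (min_width=20, slack=3)
Line 6: ['distance', 'journey'] (min_width=16, slack=7)
Line 7: ['segment', 'green', 'ant'] (min_width=17, slack=6)
Total lines: 7

Answer: 7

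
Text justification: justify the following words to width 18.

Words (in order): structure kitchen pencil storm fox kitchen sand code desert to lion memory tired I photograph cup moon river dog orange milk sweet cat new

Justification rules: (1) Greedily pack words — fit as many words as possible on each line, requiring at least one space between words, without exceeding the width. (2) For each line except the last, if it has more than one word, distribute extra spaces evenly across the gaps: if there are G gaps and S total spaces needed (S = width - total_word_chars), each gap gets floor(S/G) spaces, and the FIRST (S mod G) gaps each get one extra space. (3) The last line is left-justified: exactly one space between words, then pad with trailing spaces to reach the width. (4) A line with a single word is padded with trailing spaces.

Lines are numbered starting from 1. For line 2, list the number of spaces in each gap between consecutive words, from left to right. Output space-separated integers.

Line 1: ['structure', 'kitchen'] (min_width=17, slack=1)
Line 2: ['pencil', 'storm', 'fox'] (min_width=16, slack=2)
Line 3: ['kitchen', 'sand', 'code'] (min_width=17, slack=1)
Line 4: ['desert', 'to', 'lion'] (min_width=14, slack=4)
Line 5: ['memory', 'tired', 'I'] (min_width=14, slack=4)
Line 6: ['photograph', 'cup'] (min_width=14, slack=4)
Line 7: ['moon', 'river', 'dog'] (min_width=14, slack=4)
Line 8: ['orange', 'milk', 'sweet'] (min_width=17, slack=1)
Line 9: ['cat', 'new'] (min_width=7, slack=11)

Answer: 2 2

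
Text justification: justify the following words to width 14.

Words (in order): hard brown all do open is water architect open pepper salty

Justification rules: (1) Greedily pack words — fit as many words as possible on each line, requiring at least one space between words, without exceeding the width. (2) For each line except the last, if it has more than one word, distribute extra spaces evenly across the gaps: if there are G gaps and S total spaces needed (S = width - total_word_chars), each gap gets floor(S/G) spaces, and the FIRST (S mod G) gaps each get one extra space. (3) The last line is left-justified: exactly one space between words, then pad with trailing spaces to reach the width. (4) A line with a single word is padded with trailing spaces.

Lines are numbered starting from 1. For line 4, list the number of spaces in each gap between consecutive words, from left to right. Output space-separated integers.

Line 1: ['hard', 'brown', 'all'] (min_width=14, slack=0)
Line 2: ['do', 'open', 'is'] (min_width=10, slack=4)
Line 3: ['water'] (min_width=5, slack=9)
Line 4: ['architect', 'open'] (min_width=14, slack=0)
Line 5: ['pepper', 'salty'] (min_width=12, slack=2)

Answer: 1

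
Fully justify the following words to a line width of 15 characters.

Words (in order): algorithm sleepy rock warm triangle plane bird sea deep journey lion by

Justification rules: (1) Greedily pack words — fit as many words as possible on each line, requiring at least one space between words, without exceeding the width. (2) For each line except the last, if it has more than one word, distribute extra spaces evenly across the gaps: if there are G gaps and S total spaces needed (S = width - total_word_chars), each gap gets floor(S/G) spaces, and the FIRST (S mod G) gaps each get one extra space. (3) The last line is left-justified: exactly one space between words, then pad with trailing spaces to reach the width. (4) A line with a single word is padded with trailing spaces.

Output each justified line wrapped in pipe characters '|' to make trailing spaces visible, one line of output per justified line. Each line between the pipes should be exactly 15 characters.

Answer: |algorithm      |
|sleepy     rock|
|warm   triangle|
|plane  bird sea|
|deep    journey|
|lion by        |

Derivation:
Line 1: ['algorithm'] (min_width=9, slack=6)
Line 2: ['sleepy', 'rock'] (min_width=11, slack=4)
Line 3: ['warm', 'triangle'] (min_width=13, slack=2)
Line 4: ['plane', 'bird', 'sea'] (min_width=14, slack=1)
Line 5: ['deep', 'journey'] (min_width=12, slack=3)
Line 6: ['lion', 'by'] (min_width=7, slack=8)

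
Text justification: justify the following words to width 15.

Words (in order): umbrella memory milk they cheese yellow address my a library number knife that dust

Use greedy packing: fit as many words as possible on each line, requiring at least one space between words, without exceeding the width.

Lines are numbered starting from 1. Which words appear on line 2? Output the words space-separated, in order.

Answer: milk they

Derivation:
Line 1: ['umbrella', 'memory'] (min_width=15, slack=0)
Line 2: ['milk', 'they'] (min_width=9, slack=6)
Line 3: ['cheese', 'yellow'] (min_width=13, slack=2)
Line 4: ['address', 'my', 'a'] (min_width=12, slack=3)
Line 5: ['library', 'number'] (min_width=14, slack=1)
Line 6: ['knife', 'that', 'dust'] (min_width=15, slack=0)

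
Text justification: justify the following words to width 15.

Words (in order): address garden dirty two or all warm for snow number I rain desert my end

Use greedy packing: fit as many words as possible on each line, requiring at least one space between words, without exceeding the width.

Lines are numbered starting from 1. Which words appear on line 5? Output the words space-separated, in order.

Line 1: ['address', 'garden'] (min_width=14, slack=1)
Line 2: ['dirty', 'two', 'or'] (min_width=12, slack=3)
Line 3: ['all', 'warm', 'for'] (min_width=12, slack=3)
Line 4: ['snow', 'number', 'I'] (min_width=13, slack=2)
Line 5: ['rain', 'desert', 'my'] (min_width=14, slack=1)
Line 6: ['end'] (min_width=3, slack=12)

Answer: rain desert my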